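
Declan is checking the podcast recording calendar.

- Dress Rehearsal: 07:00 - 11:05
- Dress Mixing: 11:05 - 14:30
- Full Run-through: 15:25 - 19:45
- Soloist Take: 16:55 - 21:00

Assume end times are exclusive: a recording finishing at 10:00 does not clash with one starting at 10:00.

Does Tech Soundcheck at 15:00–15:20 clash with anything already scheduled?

Dress Rehearsal: ends 11:05 at or before Tech Soundcheck starts 15:00 → clear.
Dress Mixing: ends 14:30 at or before Tech Soundcheck starts 15:00 → clear.
Full Run-through: starts 15:25 at or after Tech Soundcheck ends 15:20 → clear.
Soloist Take: starts 16:55 at or after Tech Soundcheck ends 15:20 → clear.

No — it doesn't clash with anything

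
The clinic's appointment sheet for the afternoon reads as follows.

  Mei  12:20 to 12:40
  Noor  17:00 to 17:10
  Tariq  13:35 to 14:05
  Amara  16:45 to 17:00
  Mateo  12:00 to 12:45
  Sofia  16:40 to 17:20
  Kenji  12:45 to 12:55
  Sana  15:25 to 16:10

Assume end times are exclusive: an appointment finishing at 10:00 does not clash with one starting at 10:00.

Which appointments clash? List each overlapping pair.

Amara & Sofia, Mateo & Mei, Noor & Sofia

Sorted by start: Mateo, Mei, Kenji, Tariq, Sana, Sofia, Amara, Noor.
Mei starts before Mateo ends → Mateo and Mei overlap.
Kenji starts exactly when Mateo ends (back-to-back, no overlap), so Mateo has no further overlaps.
Kenji starts after Mei ends, so Mei has no further overlaps.
Tariq starts after Kenji ends, so Kenji has no further overlaps.
Sana starts after Tariq ends, so Tariq has no further overlaps.
Sofia starts after Sana ends, so Sana has no further overlaps.
Amara starts before Sofia ends → Sofia and Amara overlap.
Noor starts before Sofia ends → Sofia and Noor overlap.
Noor starts exactly when Amara ends (back-to-back, no overlap).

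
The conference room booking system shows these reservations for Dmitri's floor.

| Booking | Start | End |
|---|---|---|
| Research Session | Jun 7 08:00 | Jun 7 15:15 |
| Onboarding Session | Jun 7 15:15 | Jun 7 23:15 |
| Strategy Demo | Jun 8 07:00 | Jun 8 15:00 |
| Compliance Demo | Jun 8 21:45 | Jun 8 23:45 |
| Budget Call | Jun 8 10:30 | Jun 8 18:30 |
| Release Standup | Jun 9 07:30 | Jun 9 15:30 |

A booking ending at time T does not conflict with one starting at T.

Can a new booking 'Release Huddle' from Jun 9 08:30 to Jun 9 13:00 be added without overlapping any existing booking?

No — it overlaps Release Standup

Research Session: ends Jun 7 15:15 at or before Release Huddle starts Jun 9 08:30 → clear.
Onboarding Session: ends Jun 7 23:15 at or before Release Huddle starts Jun 9 08:30 → clear.
Strategy Demo: ends Jun 8 15:00 at or before Release Huddle starts Jun 9 08:30 → clear.
Budget Call: ends Jun 8 18:30 at or before Release Huddle starts Jun 9 08:30 → clear.
Compliance Demo: ends Jun 8 23:45 at or before Release Huddle starts Jun 9 08:30 → clear.
Release Standup: starts Jun 9 07:30 before Release Huddle ends Jun 9 13:00, and ends Jun 9 15:30 after Release Huddle starts Jun 9 08:30 → overlap.
Release Huddle overlaps Release Standup.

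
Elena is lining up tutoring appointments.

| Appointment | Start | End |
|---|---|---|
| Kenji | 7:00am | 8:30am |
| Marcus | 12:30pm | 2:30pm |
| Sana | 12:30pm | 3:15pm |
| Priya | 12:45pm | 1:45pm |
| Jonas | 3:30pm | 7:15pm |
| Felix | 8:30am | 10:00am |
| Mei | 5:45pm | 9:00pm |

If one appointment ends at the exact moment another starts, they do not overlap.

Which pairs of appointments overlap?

Sorted by start: Kenji, Felix, Marcus, Sana, Priya, Jonas, Mei.
Felix starts exactly when Kenji ends (back-to-back, no overlap) — done with Kenji.
Marcus starts after Felix ends — done with Felix.
Sana starts before Marcus ends → Marcus and Sana overlap.
Priya starts before Marcus ends → Marcus and Priya overlap.
Jonas starts after Marcus ends — done with Marcus.
Priya starts before Sana ends → Sana and Priya overlap.
Jonas starts after Sana ends — done with Sana.
Jonas starts after Priya ends — done with Priya.
Mei starts before Jonas ends → Jonas and Mei overlap.

Jonas & Mei, Marcus & Priya, Marcus & Sana, Priya & Sana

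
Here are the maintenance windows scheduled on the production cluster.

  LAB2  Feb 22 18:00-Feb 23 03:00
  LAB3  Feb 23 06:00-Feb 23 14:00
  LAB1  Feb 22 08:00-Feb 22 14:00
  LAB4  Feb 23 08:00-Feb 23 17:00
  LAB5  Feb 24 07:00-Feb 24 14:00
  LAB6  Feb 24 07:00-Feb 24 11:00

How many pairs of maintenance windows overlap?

2

Sorted by start: LAB1, LAB2, LAB3, LAB4, LAB5, LAB6.
LAB2 starts after LAB1 ends, so nothing later overlaps LAB1 either.
LAB3 starts after LAB2 ends, so nothing later overlaps LAB2 either.
LAB4 starts before LAB3 ends → LAB3 and LAB4 overlap.
LAB5 starts after LAB3 ends, so nothing later overlaps LAB3 either.
LAB5 starts after LAB4 ends, so nothing later overlaps LAB4 either.
LAB6 starts before LAB5 ends → LAB5 and LAB6 overlap.
Overlapping pairs: LAB3 & LAB4, LAB5 & LAB6 — 2 in total.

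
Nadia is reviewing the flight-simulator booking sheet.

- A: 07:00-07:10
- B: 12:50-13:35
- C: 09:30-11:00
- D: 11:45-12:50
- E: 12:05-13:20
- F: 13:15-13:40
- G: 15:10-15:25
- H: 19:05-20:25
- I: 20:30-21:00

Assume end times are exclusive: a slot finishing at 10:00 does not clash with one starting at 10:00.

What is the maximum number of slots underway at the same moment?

3

Sort all start/end points and keep a running count:
07:00 start A → 1
07:10 end A → 0
09:30 start C → 1
11:00 end C → 0
11:45 start D → 1
12:05 start E → 2
12:50 end D → 1
12:50 start B → 2
13:15 start F → 3
13:20 end E → 2
13:35 end B → 1
13:40 end F → 0
15:10 start G → 1
15:25 end G → 0
19:05 start H → 1
20:25 end H → 0
20:30 start I → 1
21:00 end I → 0
Peak is 3, at 13:15 (B, E, F).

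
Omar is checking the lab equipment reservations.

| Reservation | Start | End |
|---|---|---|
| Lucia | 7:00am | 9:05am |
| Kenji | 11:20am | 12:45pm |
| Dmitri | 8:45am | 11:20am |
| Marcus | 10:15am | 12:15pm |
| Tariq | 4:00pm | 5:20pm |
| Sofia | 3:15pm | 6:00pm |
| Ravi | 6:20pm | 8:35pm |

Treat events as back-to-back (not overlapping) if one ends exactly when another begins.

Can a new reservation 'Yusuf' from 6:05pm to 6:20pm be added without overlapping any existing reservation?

Yes — the slot is free

Lucia: ends 9:05am at or before Yusuf starts 6:05pm → clear.
Dmitri: ends 11:20am at or before Yusuf starts 6:05pm → clear.
Marcus: ends 12:15pm at or before Yusuf starts 6:05pm → clear.
Kenji: ends 12:45pm at or before Yusuf starts 6:05pm → clear.
Sofia: ends 6:00pm at or before Yusuf starts 6:05pm → clear.
Tariq: ends 5:20pm at or before Yusuf starts 6:05pm → clear.
Ravi: starts 6:20pm at or after Yusuf ends 6:20pm → clear.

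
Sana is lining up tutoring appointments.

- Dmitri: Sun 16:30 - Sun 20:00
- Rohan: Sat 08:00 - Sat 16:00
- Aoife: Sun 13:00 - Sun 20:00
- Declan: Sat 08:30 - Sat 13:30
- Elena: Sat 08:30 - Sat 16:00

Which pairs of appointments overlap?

Aoife & Dmitri, Declan & Elena, Declan & Rohan, Elena & Rohan

Sorted by start: Rohan, Declan, Elena, Aoife, Dmitri.
Declan starts before Rohan ends → Rohan and Declan overlap.
Elena starts before Rohan ends → Rohan and Elena overlap.
Aoife starts after Rohan ends, so Rohan has no further overlaps.
Elena starts before Declan ends → Declan and Elena overlap.
Aoife starts after Declan ends, so Declan has no further overlaps.
Aoife starts after Elena ends, so Elena has no further overlaps.
Dmitri starts before Aoife ends → Aoife and Dmitri overlap.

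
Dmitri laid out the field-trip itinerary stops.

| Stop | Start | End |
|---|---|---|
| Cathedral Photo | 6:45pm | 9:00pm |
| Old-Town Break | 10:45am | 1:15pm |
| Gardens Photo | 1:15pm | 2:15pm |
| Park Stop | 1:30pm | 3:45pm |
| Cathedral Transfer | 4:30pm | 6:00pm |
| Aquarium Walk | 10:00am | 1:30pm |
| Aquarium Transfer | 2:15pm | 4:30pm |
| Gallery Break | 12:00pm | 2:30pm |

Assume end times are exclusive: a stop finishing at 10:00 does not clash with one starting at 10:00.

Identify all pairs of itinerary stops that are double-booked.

Aquarium Transfer & Gallery Break, Aquarium Transfer & Park Stop, Aquarium Walk & Gallery Break, Aquarium Walk & Gardens Photo, Aquarium Walk & Old-Town Break, Gallery Break & Gardens Photo, Gallery Break & Old-Town Break, Gallery Break & Park Stop, Gardens Photo & Park Stop

Sorted by start: Aquarium Walk, Old-Town Break, Gallery Break, Gardens Photo, Park Stop, Aquarium Transfer, Cathedral Transfer, Cathedral Photo.
Old-Town Break starts before Aquarium Walk ends → Aquarium Walk and Old-Town Break overlap.
Gallery Break starts before Aquarium Walk ends → Aquarium Walk and Gallery Break overlap.
Gardens Photo starts before Aquarium Walk ends → Aquarium Walk and Gardens Photo overlap.
Park Stop starts exactly when Aquarium Walk ends (back-to-back, no overlap), so nothing later overlaps Aquarium Walk either.
Gallery Break starts before Old-Town Break ends → Old-Town Break and Gallery Break overlap.
Gardens Photo starts exactly when Old-Town Break ends (back-to-back, no overlap), so nothing later overlaps Old-Town Break either.
Gardens Photo starts before Gallery Break ends → Gallery Break and Gardens Photo overlap.
Park Stop starts before Gallery Break ends → Gallery Break and Park Stop overlap.
Aquarium Transfer starts before Gallery Break ends → Gallery Break and Aquarium Transfer overlap.
Cathedral Transfer starts after Gallery Break ends, so nothing later overlaps Gallery Break either.
Park Stop starts before Gardens Photo ends → Gardens Photo and Park Stop overlap.
Aquarium Transfer starts exactly when Gardens Photo ends (back-to-back, no overlap), so nothing later overlaps Gardens Photo either.
Aquarium Transfer starts before Park Stop ends → Park Stop and Aquarium Transfer overlap.
Cathedral Transfer starts after Park Stop ends, so nothing later overlaps Park Stop either.
Cathedral Transfer starts exactly when Aquarium Transfer ends (back-to-back, no overlap), so nothing later overlaps Aquarium Transfer either.
Cathedral Photo starts after Cathedral Transfer ends.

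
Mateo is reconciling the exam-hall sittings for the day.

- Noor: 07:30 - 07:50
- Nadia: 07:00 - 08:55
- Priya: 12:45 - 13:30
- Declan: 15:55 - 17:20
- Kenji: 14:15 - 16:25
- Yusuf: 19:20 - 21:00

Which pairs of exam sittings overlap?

Declan & Kenji, Nadia & Noor

Two intervals overlap when each starts before the other ends.
Sorted by start: Nadia, Noor, Priya, Kenji, Declan, Yusuf.
Noor starts before Nadia ends → Nadia and Noor overlap.
Priya starts after Nadia ends — done with Nadia.
Priya starts after Noor ends — done with Noor.
Kenji starts after Priya ends — done with Priya.
Declan starts before Kenji ends → Kenji and Declan overlap.
Yusuf starts after Kenji ends.
Yusuf starts after Declan ends.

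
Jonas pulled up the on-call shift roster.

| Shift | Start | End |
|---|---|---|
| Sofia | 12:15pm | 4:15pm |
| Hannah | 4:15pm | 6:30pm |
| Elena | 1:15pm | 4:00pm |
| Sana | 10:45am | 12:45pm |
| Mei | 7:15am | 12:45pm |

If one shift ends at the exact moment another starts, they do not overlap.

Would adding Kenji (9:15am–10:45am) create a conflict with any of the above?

Yes — it overlaps Mei

Mei: starts 7:15am before Kenji ends 10:45am, and ends 12:45pm after Kenji starts 9:15am → overlap.
Sana: starts 10:45am at or after Kenji ends 10:45am → clear.
Sofia: starts 12:15pm at or after Kenji ends 10:45am → clear.
Elena: starts 1:15pm at or after Kenji ends 10:45am → clear.
Hannah: starts 4:15pm at or after Kenji ends 10:45am → clear.
Kenji overlaps Mei.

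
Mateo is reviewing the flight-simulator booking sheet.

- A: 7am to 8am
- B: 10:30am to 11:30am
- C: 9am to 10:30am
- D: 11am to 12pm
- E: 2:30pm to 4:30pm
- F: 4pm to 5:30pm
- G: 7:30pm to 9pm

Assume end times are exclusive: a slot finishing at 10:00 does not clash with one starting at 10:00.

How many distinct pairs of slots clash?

Two intervals overlap when each starts before the other ends.
Sorted by start: A, C, B, D, E, F, G.
C starts after A ends, so nothing later overlaps A either.
B starts exactly when C ends (back-to-back, no overlap), so nothing later overlaps C either.
D starts before B ends → B and D overlap.
E starts after B ends, so nothing later overlaps B either.
E starts after D ends, so nothing later overlaps D either.
F starts before E ends → E and F overlap.
G starts after E ends.
G starts after F ends.
Overlapping pairs: B & D, E & F — 2 in total.

2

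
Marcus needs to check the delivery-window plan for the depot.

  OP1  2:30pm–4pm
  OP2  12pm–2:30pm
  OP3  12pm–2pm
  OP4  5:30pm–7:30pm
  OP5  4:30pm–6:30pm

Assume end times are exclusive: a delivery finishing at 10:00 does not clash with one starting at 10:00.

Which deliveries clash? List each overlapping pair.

OP2 & OP3, OP4 & OP5

Sorted by start: OP2, OP3, OP1, OP5, OP4.
OP3 starts before OP2 ends → OP2 and OP3 overlap.
OP1 starts exactly when OP2 ends (back-to-back, no overlap) — done with OP2.
OP1 starts after OP3 ends — done with OP3.
OP5 starts after OP1 ends — done with OP1.
OP4 starts before OP5 ends → OP5 and OP4 overlap.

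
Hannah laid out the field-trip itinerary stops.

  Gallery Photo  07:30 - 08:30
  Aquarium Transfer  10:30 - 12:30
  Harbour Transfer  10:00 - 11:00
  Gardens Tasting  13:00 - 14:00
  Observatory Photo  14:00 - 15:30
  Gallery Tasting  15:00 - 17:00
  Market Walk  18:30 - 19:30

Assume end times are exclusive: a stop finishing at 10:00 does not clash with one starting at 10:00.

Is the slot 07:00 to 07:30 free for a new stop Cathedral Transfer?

Gallery Photo: starts 07:30 at or after Cathedral Transfer ends 07:30 → clear.
Harbour Transfer: starts 10:00 at or after Cathedral Transfer ends 07:30 → clear.
Aquarium Transfer: starts 10:30 at or after Cathedral Transfer ends 07:30 → clear.
Gardens Tasting: starts 13:00 at or after Cathedral Transfer ends 07:30 → clear.
Observatory Photo: starts 14:00 at or after Cathedral Transfer ends 07:30 → clear.
Gallery Tasting: starts 15:00 at or after Cathedral Transfer ends 07:30 → clear.
Market Walk: starts 18:30 at or after Cathedral Transfer ends 07:30 → clear.

Yes — the slot is free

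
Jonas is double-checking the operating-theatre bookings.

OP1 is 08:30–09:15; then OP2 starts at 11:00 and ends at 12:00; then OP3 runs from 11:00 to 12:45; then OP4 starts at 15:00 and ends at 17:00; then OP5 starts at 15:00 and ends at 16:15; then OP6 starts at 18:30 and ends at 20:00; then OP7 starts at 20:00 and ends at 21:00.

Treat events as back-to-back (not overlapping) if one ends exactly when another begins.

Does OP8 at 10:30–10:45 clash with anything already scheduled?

No — it doesn't clash with anything

OP1: ends 09:15 at or before OP8 starts 10:30 → clear.
OP2: starts 11:00 at or after OP8 ends 10:45 → clear.
OP3: starts 11:00 at or after OP8 ends 10:45 → clear.
OP4: starts 15:00 at or after OP8 ends 10:45 → clear.
OP5: starts 15:00 at or after OP8 ends 10:45 → clear.
OP6: starts 18:30 at or after OP8 ends 10:45 → clear.
OP7: starts 20:00 at or after OP8 ends 10:45 → clear.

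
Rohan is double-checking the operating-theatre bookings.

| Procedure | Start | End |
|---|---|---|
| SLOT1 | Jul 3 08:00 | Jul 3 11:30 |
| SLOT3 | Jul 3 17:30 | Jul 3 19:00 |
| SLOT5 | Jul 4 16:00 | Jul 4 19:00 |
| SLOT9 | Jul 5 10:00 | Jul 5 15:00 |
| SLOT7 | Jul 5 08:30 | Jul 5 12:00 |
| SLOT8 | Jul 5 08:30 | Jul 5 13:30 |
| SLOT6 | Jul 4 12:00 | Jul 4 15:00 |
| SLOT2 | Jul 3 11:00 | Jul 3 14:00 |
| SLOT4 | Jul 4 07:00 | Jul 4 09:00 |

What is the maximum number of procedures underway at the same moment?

Sort all start/end points and keep a running count:
Jul 3 08:00 start SLOT1 → 1
Jul 3 11:00 start SLOT2 → 2
Jul 3 11:30 end SLOT1 → 1
Jul 3 14:00 end SLOT2 → 0
Jul 3 17:30 start SLOT3 → 1
Jul 3 19:00 end SLOT3 → 0
Jul 4 07:00 start SLOT4 → 1
Jul 4 09:00 end SLOT4 → 0
Jul 4 12:00 start SLOT6 → 1
Jul 4 15:00 end SLOT6 → 0
Jul 4 16:00 start SLOT5 → 1
Jul 4 19:00 end SLOT5 → 0
Jul 5 08:30 start SLOT7 → 1
Jul 5 08:30 start SLOT8 → 2
Jul 5 10:00 start SLOT9 → 3
Jul 5 12:00 end SLOT7 → 2
Jul 5 13:30 end SLOT8 → 1
Jul 5 15:00 end SLOT9 → 0
Peak is 3, at Jul 5 10:00 (SLOT7, SLOT8, SLOT9).

3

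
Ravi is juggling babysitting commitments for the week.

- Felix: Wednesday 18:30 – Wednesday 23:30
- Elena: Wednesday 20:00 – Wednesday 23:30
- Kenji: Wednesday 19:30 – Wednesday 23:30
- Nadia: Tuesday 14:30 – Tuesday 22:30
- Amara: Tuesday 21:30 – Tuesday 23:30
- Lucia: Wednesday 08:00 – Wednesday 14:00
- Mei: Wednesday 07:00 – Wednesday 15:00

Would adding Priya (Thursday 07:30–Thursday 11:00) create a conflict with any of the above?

No — it doesn't clash with anything

Nadia: ends Tuesday 22:30 at or before Priya starts Thursday 07:30 → clear.
Amara: ends Tuesday 23:30 at or before Priya starts Thursday 07:30 → clear.
Mei: ends Wednesday 15:00 at or before Priya starts Thursday 07:30 → clear.
Lucia: ends Wednesday 14:00 at or before Priya starts Thursday 07:30 → clear.
Felix: ends Wednesday 23:30 at or before Priya starts Thursday 07:30 → clear.
Kenji: ends Wednesday 23:30 at or before Priya starts Thursday 07:30 → clear.
Elena: ends Wednesday 23:30 at or before Priya starts Thursday 07:30 → clear.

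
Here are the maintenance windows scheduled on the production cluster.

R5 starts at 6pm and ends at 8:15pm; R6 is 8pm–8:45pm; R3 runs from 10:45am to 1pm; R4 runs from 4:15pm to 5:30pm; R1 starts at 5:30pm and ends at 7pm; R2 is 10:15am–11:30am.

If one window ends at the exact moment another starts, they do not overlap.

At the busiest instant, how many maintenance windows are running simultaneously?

Sweep the timeline, counting +1 at each start and −1 at each end (ends before starts at a tie):
10:15am start R2 → 1
10:45am start R3 → 2
11:30am end R2 → 1
1pm end R3 → 0
4:15pm start R4 → 1
5:30pm end R4 → 0
5:30pm start R1 → 1
6pm start R5 → 2
7pm end R1 → 1
8pm start R6 → 2
8:15pm end R5 → 1
8:45pm end R6 → 0
Peak is 2, at 10:45am (R2, R3).

2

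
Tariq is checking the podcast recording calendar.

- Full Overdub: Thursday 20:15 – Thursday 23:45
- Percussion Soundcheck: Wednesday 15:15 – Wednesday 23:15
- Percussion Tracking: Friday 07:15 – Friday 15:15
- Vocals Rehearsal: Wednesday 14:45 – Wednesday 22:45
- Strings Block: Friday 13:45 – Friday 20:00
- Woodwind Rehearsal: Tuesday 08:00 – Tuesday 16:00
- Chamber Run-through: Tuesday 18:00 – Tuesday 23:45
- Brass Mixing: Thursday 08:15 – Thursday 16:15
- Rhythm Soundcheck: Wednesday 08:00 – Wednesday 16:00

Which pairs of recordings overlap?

Percussion Soundcheck & Rhythm Soundcheck, Percussion Soundcheck & Vocals Rehearsal, Percussion Tracking & Strings Block, Rhythm Soundcheck & Vocals Rehearsal

Sorted by start: Woodwind Rehearsal, Chamber Run-through, Rhythm Soundcheck, Vocals Rehearsal, Percussion Soundcheck, Brass Mixing, Full Overdub, Percussion Tracking, Strings Block.
Chamber Run-through starts after Woodwind Rehearsal ends, so nothing later overlaps Woodwind Rehearsal either.
Rhythm Soundcheck starts after Chamber Run-through ends, so nothing later overlaps Chamber Run-through either.
Vocals Rehearsal starts before Rhythm Soundcheck ends → Rhythm Soundcheck and Vocals Rehearsal overlap.
Percussion Soundcheck starts before Rhythm Soundcheck ends → Rhythm Soundcheck and Percussion Soundcheck overlap.
Brass Mixing starts after Rhythm Soundcheck ends, so nothing later overlaps Rhythm Soundcheck either.
Percussion Soundcheck starts before Vocals Rehearsal ends → Vocals Rehearsal and Percussion Soundcheck overlap.
Brass Mixing starts after Vocals Rehearsal ends, so nothing later overlaps Vocals Rehearsal either.
Brass Mixing starts after Percussion Soundcheck ends, so nothing later overlaps Percussion Soundcheck either.
Full Overdub starts after Brass Mixing ends, so nothing later overlaps Brass Mixing either.
Percussion Tracking starts after Full Overdub ends, so nothing later overlaps Full Overdub either.
Strings Block starts before Percussion Tracking ends → Percussion Tracking and Strings Block overlap.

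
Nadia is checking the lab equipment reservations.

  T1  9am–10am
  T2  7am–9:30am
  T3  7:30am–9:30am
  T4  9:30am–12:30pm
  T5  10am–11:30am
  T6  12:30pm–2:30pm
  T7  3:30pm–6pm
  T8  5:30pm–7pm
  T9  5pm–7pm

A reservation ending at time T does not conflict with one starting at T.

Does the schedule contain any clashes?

Check each pair: they overlap iff neither finishes before the other starts.
Sorted by start: T2, T3, T1, T4, T5, T6, T7, T9, T8.
T3 starts before T2 ends → T2 and T3 overlap.
That's a conflict, so the schedule is not conflict-free.

Yes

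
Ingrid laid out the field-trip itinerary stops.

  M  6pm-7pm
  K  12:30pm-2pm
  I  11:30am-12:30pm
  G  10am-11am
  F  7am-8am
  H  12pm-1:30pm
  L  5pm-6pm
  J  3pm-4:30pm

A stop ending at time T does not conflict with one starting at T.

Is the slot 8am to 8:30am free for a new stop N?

F: ends 8am at or before N starts 8am → clear.
G: starts 10am at or after N ends 8:30am → clear.
I: starts 11:30am at or after N ends 8:30am → clear.
H: starts 12pm at or after N ends 8:30am → clear.
K: starts 12:30pm at or after N ends 8:30am → clear.
J: starts 3pm at or after N ends 8:30am → clear.
L: starts 5pm at or after N ends 8:30am → clear.
M: starts 6pm at or after N ends 8:30am → clear.

Yes — the slot is free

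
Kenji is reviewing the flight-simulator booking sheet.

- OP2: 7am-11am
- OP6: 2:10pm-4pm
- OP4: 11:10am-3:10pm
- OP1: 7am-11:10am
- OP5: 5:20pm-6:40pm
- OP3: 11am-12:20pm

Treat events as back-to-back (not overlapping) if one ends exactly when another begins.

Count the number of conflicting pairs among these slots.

4

Sorted by start: OP1, OP2, OP3, OP4, OP6, OP5.
OP2 starts before OP1 ends → OP1 and OP2 overlap.
OP3 starts before OP1 ends → OP1 and OP3 overlap.
OP4 starts exactly when OP1 ends (back-to-back, no overlap), so nothing later overlaps OP1 either.
OP3 starts exactly when OP2 ends (back-to-back, no overlap), so nothing later overlaps OP2 either.
OP4 starts before OP3 ends → OP3 and OP4 overlap.
OP6 starts after OP3 ends, so nothing later overlaps OP3 either.
OP6 starts before OP4 ends → OP4 and OP6 overlap.
OP5 starts after OP4 ends.
OP5 starts after OP6 ends.
Overlapping pairs: OP1 & OP2, OP1 & OP3, OP3 & OP4, OP4 & OP6 — 4 in total.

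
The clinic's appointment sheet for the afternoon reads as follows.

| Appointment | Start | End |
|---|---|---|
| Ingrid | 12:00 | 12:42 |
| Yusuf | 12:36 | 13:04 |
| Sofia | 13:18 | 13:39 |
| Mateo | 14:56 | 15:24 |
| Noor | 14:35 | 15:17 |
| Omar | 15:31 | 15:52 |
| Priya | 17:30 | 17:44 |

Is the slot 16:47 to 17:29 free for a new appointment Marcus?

Ingrid: ends 12:42 at or before Marcus starts 16:47 → clear.
Yusuf: ends 13:04 at or before Marcus starts 16:47 → clear.
Sofia: ends 13:39 at or before Marcus starts 16:47 → clear.
Noor: ends 15:17 at or before Marcus starts 16:47 → clear.
Mateo: ends 15:24 at or before Marcus starts 16:47 → clear.
Omar: ends 15:52 at or before Marcus starts 16:47 → clear.
Priya: starts 17:30 at or after Marcus ends 17:29 → clear.

Yes — the slot is free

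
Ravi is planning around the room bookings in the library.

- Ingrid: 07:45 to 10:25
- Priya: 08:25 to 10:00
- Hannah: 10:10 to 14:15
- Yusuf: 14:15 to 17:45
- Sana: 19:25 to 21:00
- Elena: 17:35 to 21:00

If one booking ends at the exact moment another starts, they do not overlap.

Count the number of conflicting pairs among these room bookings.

Sorted by start: Ingrid, Priya, Hannah, Yusuf, Elena, Sana.
Priya starts before Ingrid ends → Ingrid and Priya overlap.
Hannah starts before Ingrid ends → Ingrid and Hannah overlap.
Yusuf starts after Ingrid ends, so Ingrid has no further overlaps.
Hannah starts after Priya ends, so Priya has no further overlaps.
Yusuf starts exactly when Hannah ends (back-to-back, no overlap), so Hannah has no further overlaps.
Elena starts before Yusuf ends → Yusuf and Elena overlap.
Sana starts after Yusuf ends.
Sana starts before Elena ends → Elena and Sana overlap.
Overlapping pairs: Elena & Sana, Elena & Yusuf, Hannah & Ingrid, Ingrid & Priya — 4 in total.

4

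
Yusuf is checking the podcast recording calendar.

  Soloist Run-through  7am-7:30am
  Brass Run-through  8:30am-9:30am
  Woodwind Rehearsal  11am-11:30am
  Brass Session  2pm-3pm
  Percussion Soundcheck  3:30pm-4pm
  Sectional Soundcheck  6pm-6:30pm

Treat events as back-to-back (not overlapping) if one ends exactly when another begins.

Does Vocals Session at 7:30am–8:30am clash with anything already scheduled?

Soloist Run-through: ends 7:30am at or before Vocals Session starts 7:30am → clear.
Brass Run-through: starts 8:30am at or after Vocals Session ends 8:30am → clear.
Woodwind Rehearsal: starts 11am at or after Vocals Session ends 8:30am → clear.
Brass Session: starts 2pm at or after Vocals Session ends 8:30am → clear.
Percussion Soundcheck: starts 3:30pm at or after Vocals Session ends 8:30am → clear.
Sectional Soundcheck: starts 6pm at or after Vocals Session ends 8:30am → clear.

No — it doesn't clash with anything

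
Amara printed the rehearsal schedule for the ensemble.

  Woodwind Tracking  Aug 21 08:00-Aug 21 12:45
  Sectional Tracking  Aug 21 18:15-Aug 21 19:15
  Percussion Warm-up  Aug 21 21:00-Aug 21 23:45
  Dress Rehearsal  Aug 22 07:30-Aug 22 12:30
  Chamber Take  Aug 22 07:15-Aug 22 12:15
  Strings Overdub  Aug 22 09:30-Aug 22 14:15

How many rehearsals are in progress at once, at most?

3

Sweep the timeline, counting +1 at each start and −1 at each end (ends before starts at a tie):
Aug 21 08:00 start Woodwind Tracking → 1
Aug 21 12:45 end Woodwind Tracking → 0
Aug 21 18:15 start Sectional Tracking → 1
Aug 21 19:15 end Sectional Tracking → 0
Aug 21 21:00 start Percussion Warm-up → 1
Aug 21 23:45 end Percussion Warm-up → 0
Aug 22 07:15 start Chamber Take → 1
Aug 22 07:30 start Dress Rehearsal → 2
Aug 22 09:30 start Strings Overdub → 3
Aug 22 12:15 end Chamber Take → 2
Aug 22 12:30 end Dress Rehearsal → 1
Aug 22 14:15 end Strings Overdub → 0
Peak is 3, at Aug 22 09:30 (Chamber Take, Dress Rehearsal, Strings Overdub).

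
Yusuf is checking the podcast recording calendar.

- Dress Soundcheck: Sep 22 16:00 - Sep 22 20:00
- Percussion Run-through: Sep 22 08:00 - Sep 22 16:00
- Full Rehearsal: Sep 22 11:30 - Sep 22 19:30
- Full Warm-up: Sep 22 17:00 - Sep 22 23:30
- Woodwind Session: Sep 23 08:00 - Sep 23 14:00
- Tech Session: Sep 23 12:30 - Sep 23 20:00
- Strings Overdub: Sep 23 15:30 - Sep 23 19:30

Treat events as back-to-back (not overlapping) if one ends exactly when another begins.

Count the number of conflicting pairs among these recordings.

6

Check each pair: they overlap iff neither finishes before the other starts.
Sorted by start: Percussion Run-through, Full Rehearsal, Dress Soundcheck, Full Warm-up, Woodwind Session, Tech Session, Strings Overdub.
Full Rehearsal starts before Percussion Run-through ends → Percussion Run-through and Full Rehearsal overlap.
Dress Soundcheck starts exactly when Percussion Run-through ends (back-to-back, no overlap); Percussion Run-through is clear from here.
Dress Soundcheck starts before Full Rehearsal ends → Full Rehearsal and Dress Soundcheck overlap.
Full Warm-up starts before Full Rehearsal ends → Full Rehearsal and Full Warm-up overlap.
Woodwind Session starts after Full Rehearsal ends; Full Rehearsal is clear from here.
Full Warm-up starts before Dress Soundcheck ends → Dress Soundcheck and Full Warm-up overlap.
Woodwind Session starts after Dress Soundcheck ends; Dress Soundcheck is clear from here.
Woodwind Session starts after Full Warm-up ends; Full Warm-up is clear from here.
Tech Session starts before Woodwind Session ends → Woodwind Session and Tech Session overlap.
Strings Overdub starts after Woodwind Session ends.
Strings Overdub starts before Tech Session ends → Tech Session and Strings Overdub overlap.
Overlapping pairs: Dress Soundcheck & Full Rehearsal, Dress Soundcheck & Full Warm-up, Full Rehearsal & Full Warm-up, Full Rehearsal & Percussion Run-through, Strings Overdub & Tech Session, Tech Session & Woodwind Session — 6 in total.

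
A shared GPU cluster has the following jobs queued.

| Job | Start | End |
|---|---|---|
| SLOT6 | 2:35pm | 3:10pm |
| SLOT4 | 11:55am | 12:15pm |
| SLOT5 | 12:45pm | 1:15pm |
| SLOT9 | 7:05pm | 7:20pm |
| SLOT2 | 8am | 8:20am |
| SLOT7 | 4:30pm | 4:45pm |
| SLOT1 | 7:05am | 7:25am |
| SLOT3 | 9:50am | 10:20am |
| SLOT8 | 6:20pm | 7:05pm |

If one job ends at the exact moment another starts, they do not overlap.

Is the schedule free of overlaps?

Two intervals overlap when each starts before the other ends.
Sorted by start: SLOT1, SLOT2, SLOT3, SLOT4, SLOT5, SLOT6, SLOT7, SLOT8, SLOT9.
SLOT2 starts after SLOT1 ends; SLOT1 is clear from here.
SLOT3 starts after SLOT2 ends; SLOT2 is clear from here.
SLOT4 starts after SLOT3 ends; SLOT3 is clear from here.
SLOT5 starts after SLOT4 ends; SLOT4 is clear from here.
SLOT6 starts after SLOT5 ends; SLOT5 is clear from here.
SLOT7 starts after SLOT6 ends; SLOT6 is clear from here.
SLOT8 starts after SLOT7 ends; SLOT7 is clear from here.
SLOT9 starts exactly when SLOT8 ends (back-to-back, no overlap).
Every pair is clear; the schedule has no overlaps.

Yes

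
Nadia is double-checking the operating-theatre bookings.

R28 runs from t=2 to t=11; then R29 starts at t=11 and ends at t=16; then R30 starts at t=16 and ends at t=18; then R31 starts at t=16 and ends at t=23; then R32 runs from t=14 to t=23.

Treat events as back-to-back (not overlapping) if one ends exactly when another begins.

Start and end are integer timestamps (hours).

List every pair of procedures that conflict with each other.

Sorted by start: R28, R29, R32, R30, R31.
R29 starts exactly when R28 ends (back-to-back, no overlap), so R28 has no further overlaps.
R32 starts before R29 ends → R29 and R32 overlap.
R30 starts exactly when R29 ends (back-to-back, no overlap), so R29 has no further overlaps.
R30 starts before R32 ends → R32 and R30 overlap.
R31 starts before R32 ends → R32 and R31 overlap.
R31 starts before R30 ends → R30 and R31 overlap.

R29 & R32, R30 & R31, R30 & R32, R31 & R32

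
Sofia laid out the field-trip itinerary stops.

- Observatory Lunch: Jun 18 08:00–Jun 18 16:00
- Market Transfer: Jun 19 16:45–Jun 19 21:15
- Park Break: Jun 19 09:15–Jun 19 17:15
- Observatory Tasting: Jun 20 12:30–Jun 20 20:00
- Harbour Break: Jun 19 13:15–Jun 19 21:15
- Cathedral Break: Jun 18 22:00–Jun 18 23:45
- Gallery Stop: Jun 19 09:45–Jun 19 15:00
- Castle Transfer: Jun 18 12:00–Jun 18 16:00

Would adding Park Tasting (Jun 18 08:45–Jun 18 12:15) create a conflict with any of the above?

Yes — it overlaps Castle Transfer, Observatory Lunch

Observatory Lunch: starts Jun 18 08:00 before Park Tasting ends Jun 18 12:15, and ends Jun 18 16:00 after Park Tasting starts Jun 18 08:45 → overlap.
Castle Transfer: starts Jun 18 12:00 before Park Tasting ends Jun 18 12:15, and ends Jun 18 16:00 after Park Tasting starts Jun 18 08:45 → overlap.
Cathedral Break: starts Jun 18 22:00 at or after Park Tasting ends Jun 18 12:15 → clear.
Park Break: starts Jun 19 09:15 at or after Park Tasting ends Jun 18 12:15 → clear.
Gallery Stop: starts Jun 19 09:45 at or after Park Tasting ends Jun 18 12:15 → clear.
Harbour Break: starts Jun 19 13:15 at or after Park Tasting ends Jun 18 12:15 → clear.
Market Transfer: starts Jun 19 16:45 at or after Park Tasting ends Jun 18 12:15 → clear.
Observatory Tasting: starts Jun 20 12:30 at or after Park Tasting ends Jun 18 12:15 → clear.
Park Tasting overlaps Castle Transfer, Observatory Lunch.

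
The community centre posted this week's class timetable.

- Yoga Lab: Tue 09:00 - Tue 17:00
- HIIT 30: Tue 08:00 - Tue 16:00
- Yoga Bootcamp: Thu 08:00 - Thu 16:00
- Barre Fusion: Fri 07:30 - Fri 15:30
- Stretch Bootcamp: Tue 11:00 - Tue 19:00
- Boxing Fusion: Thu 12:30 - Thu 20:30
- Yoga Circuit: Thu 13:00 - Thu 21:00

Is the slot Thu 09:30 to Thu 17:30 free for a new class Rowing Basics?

No — it overlaps Boxing Fusion, Yoga Bootcamp, Yoga Circuit

HIIT 30: ends Tue 16:00 at or before Rowing Basics starts Thu 09:30 → clear.
Yoga Lab: ends Tue 17:00 at or before Rowing Basics starts Thu 09:30 → clear.
Stretch Bootcamp: ends Tue 19:00 at or before Rowing Basics starts Thu 09:30 → clear.
Yoga Bootcamp: starts Thu 08:00 before Rowing Basics ends Thu 17:30, and ends Thu 16:00 after Rowing Basics starts Thu 09:30 → overlap.
Boxing Fusion: starts Thu 12:30 before Rowing Basics ends Thu 17:30, and ends Thu 20:30 after Rowing Basics starts Thu 09:30 → overlap.
Yoga Circuit: starts Thu 13:00 before Rowing Basics ends Thu 17:30, and ends Thu 21:00 after Rowing Basics starts Thu 09:30 → overlap.
Barre Fusion: starts Fri 07:30 at or after Rowing Basics ends Thu 17:30 → clear.
Rowing Basics overlaps Boxing Fusion, Yoga Bootcamp, Yoga Circuit.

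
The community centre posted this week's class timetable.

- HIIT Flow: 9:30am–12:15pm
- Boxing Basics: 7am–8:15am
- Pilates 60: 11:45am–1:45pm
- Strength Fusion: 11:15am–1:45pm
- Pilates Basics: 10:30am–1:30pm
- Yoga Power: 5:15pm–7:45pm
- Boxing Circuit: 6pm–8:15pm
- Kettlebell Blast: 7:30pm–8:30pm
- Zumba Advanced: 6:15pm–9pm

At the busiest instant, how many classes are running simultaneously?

4

Sweep the timeline, counting +1 at each start and −1 at each end (ends before starts at a tie):
7am start Boxing Basics → 1
8:15am end Boxing Basics → 0
9:30am start HIIT Flow → 1
10:30am start Pilates Basics → 2
11:15am start Strength Fusion → 3
11:45am start Pilates 60 → 4
12:15pm end HIIT Flow → 3
1:30pm end Pilates Basics → 2
1:45pm end Pilates 60 → 1
1:45pm end Strength Fusion → 0
5:15pm start Yoga Power → 1
6pm start Boxing Circuit → 2
6:15pm start Zumba Advanced → 3
7:30pm start Kettlebell Blast → 4
7:45pm end Yoga Power → 3
8:15pm end Boxing Circuit → 2
8:30pm end Kettlebell Blast → 1
9pm end Zumba Advanced → 0
Peak is 4, at 11:45am (HIIT Flow, Pilates 60, Pilates Basics, Strength Fusion).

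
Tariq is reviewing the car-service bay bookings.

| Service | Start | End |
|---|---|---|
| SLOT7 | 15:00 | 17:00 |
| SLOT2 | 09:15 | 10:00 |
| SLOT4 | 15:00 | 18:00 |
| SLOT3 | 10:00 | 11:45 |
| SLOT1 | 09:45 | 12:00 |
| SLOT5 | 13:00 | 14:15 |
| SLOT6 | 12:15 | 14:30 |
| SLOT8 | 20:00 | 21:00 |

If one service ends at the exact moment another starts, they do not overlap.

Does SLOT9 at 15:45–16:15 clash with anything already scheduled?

Yes — it overlaps SLOT4, SLOT7

SLOT2: ends 10:00 at or before SLOT9 starts 15:45 → clear.
SLOT1: ends 12:00 at or before SLOT9 starts 15:45 → clear.
SLOT3: ends 11:45 at or before SLOT9 starts 15:45 → clear.
SLOT6: ends 14:30 at or before SLOT9 starts 15:45 → clear.
SLOT5: ends 14:15 at or before SLOT9 starts 15:45 → clear.
SLOT4: starts 15:00 before SLOT9 ends 16:15, and ends 18:00 after SLOT9 starts 15:45 → overlap.
SLOT7: starts 15:00 before SLOT9 ends 16:15, and ends 17:00 after SLOT9 starts 15:45 → overlap.
SLOT8: starts 20:00 at or after SLOT9 ends 16:15 → clear.
SLOT9 overlaps SLOT4, SLOT7.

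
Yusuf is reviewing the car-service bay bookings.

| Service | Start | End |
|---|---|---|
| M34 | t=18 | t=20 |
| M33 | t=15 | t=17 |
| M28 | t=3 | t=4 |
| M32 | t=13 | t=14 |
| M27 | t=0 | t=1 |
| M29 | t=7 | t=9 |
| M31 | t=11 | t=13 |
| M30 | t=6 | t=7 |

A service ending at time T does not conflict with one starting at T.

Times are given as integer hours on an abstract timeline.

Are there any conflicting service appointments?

No

Sorted by start: M27, M28, M30, M29, M31, M32, M33, M34.
M28 starts after M27 ends, so nothing later overlaps M27 either.
M30 starts after M28 ends, so nothing later overlaps M28 either.
M29 starts exactly when M30 ends (back-to-back, no overlap), so nothing later overlaps M30 either.
M31 starts after M29 ends, so nothing later overlaps M29 either.
M32 starts exactly when M31 ends (back-to-back, no overlap), so nothing later overlaps M31 either.
M33 starts after M32 ends, so nothing later overlaps M32 either.
M34 starts after M33 ends.
Every pair is clear; the schedule has no overlaps.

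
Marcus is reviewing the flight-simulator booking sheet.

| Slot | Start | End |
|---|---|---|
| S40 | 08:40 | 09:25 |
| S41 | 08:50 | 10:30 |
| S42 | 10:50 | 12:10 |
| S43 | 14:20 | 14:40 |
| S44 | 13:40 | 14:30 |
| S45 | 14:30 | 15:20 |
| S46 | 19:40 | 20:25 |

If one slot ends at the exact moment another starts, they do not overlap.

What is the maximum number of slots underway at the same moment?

2

Sweep the timeline, counting +1 at each start and −1 at each end (ends before starts at a tie):
08:40 start S40 → 1
08:50 start S41 → 2
09:25 end S40 → 1
10:30 end S41 → 0
10:50 start S42 → 1
12:10 end S42 → 0
13:40 start S44 → 1
14:20 start S43 → 2
14:30 end S44 → 1
14:30 start S45 → 2
14:40 end S43 → 1
15:20 end S45 → 0
19:40 start S46 → 1
20:25 end S46 → 0
Peak is 2, at 08:50 (S40, S41).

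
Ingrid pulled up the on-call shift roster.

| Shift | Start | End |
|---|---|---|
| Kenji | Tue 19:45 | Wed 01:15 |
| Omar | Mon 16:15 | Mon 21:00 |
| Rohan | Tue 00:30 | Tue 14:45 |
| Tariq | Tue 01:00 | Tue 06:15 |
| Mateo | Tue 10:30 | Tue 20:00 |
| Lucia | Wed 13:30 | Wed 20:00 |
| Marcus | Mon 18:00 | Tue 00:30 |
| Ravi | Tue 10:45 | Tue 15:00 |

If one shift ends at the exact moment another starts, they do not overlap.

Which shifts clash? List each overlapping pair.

Sorted by start: Omar, Marcus, Rohan, Tariq, Mateo, Ravi, Kenji, Lucia.
Marcus starts before Omar ends → Omar and Marcus overlap.
Rohan starts after Omar ends — done with Omar.
Rohan starts exactly when Marcus ends (back-to-back, no overlap) — done with Marcus.
Tariq starts before Rohan ends → Rohan and Tariq overlap.
Mateo starts before Rohan ends → Rohan and Mateo overlap.
Ravi starts before Rohan ends → Rohan and Ravi overlap.
Kenji starts after Rohan ends — done with Rohan.
Mateo starts after Tariq ends — done with Tariq.
Ravi starts before Mateo ends → Mateo and Ravi overlap.
Kenji starts before Mateo ends → Mateo and Kenji overlap.
Lucia starts after Mateo ends.
Kenji starts after Ravi ends — done with Ravi.
Lucia starts after Kenji ends.

Kenji & Mateo, Marcus & Omar, Mateo & Ravi, Mateo & Rohan, Ravi & Rohan, Rohan & Tariq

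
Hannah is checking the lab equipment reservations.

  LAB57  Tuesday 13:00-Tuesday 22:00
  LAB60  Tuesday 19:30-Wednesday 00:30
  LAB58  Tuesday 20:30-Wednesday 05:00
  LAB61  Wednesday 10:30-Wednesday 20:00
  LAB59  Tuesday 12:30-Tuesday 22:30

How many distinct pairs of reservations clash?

6

Check each pair: they overlap iff neither finishes before the other starts.
Sorted by start: LAB59, LAB57, LAB60, LAB58, LAB61.
LAB57 starts before LAB59 ends → LAB59 and LAB57 overlap.
LAB60 starts before LAB59 ends → LAB59 and LAB60 overlap.
LAB58 starts before LAB59 ends → LAB59 and LAB58 overlap.
LAB61 starts after LAB59 ends.
LAB60 starts before LAB57 ends → LAB57 and LAB60 overlap.
LAB58 starts before LAB57 ends → LAB57 and LAB58 overlap.
LAB61 starts after LAB57 ends.
LAB58 starts before LAB60 ends → LAB60 and LAB58 overlap.
LAB61 starts after LAB60 ends.
LAB61 starts after LAB58 ends.
Overlapping pairs: LAB57 & LAB58, LAB57 & LAB59, LAB57 & LAB60, LAB58 & LAB59, LAB58 & LAB60, LAB59 & LAB60 — 6 in total.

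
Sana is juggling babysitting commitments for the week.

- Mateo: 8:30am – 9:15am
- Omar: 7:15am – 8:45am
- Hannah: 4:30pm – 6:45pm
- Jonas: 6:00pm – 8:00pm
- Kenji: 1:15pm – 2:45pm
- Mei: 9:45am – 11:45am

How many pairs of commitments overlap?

Sorted by start: Omar, Mateo, Mei, Kenji, Hannah, Jonas.
Mateo starts before Omar ends → Omar and Mateo overlap.
Mei starts after Omar ends — done with Omar.
Mei starts after Mateo ends — done with Mateo.
Kenji starts after Mei ends — done with Mei.
Hannah starts after Kenji ends — done with Kenji.
Jonas starts before Hannah ends → Hannah and Jonas overlap.
Overlapping pairs: Hannah & Jonas, Mateo & Omar — 2 in total.

2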